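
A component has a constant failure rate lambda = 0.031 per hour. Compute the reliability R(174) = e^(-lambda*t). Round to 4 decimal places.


lambda = 0.031
t = 174
lambda * t = 5.394
R(t) = e^(-5.394)
R(t) = 0.0045

0.0045


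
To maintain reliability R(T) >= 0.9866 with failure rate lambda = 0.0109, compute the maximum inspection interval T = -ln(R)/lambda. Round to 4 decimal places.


R_target = 0.9866
lambda = 0.0109
-ln(0.9866) = 0.0135
T = 0.0135 / 0.0109
T = 1.2377

1.2377


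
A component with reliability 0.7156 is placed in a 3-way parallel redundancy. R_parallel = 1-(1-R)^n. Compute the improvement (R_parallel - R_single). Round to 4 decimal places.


R_single = 0.7156, n = 3
1 - R_single = 0.2844
(1 - R_single)^n = 0.2844^3 = 0.023
R_parallel = 1 - 0.023 = 0.977
Improvement = 0.977 - 0.7156
Improvement = 0.2614

0.2614


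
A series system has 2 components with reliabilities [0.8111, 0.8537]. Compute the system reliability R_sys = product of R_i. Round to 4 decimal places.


Components: [0.8111, 0.8537]
After component 1 (R=0.8111): product = 0.8111
After component 2 (R=0.8537): product = 0.6924
R_sys = 0.6924

0.6924


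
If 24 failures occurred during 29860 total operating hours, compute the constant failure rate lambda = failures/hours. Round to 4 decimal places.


failures = 24
total_hours = 29860
lambda = 24 / 29860
lambda = 0.0008

0.0008


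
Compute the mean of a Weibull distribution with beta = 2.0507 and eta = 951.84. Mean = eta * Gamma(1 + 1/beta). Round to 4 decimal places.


beta = 2.0507, eta = 951.84
1/beta = 0.4876
1 + 1/beta = 1.4876
Gamma(1.4876) = 0.8859
Mean = 951.84 * 0.8859
Mean = 843.2263

843.2263


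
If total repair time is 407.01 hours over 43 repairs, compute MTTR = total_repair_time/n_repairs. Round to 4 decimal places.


total_repair_time = 407.01
n_repairs = 43
MTTR = 407.01 / 43
MTTR = 9.4653

9.4653


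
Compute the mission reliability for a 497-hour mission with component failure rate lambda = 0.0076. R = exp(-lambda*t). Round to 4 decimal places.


lambda = 0.0076
mission_time = 497
lambda * t = 0.0076 * 497 = 3.7772
R = exp(-3.7772)
R = 0.0229

0.0229


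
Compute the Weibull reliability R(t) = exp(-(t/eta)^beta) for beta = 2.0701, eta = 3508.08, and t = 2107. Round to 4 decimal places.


beta = 2.0701, eta = 3508.08, t = 2107
t/eta = 2107 / 3508.08 = 0.6006
(t/eta)^beta = 0.6006^2.0701 = 0.3481
R(t) = exp(-0.3481)
R(t) = 0.706

0.706


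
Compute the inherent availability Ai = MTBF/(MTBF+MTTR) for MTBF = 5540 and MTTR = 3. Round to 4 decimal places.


MTBF = 5540
MTTR = 3
MTBF + MTTR = 5543
Ai = 5540 / 5543
Ai = 0.9995

0.9995


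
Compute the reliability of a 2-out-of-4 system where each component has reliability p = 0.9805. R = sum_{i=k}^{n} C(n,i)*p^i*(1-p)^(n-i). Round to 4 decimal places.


k = 2, n = 4, p = 0.9805
i=2: C(4,2)=6 * 0.9805^2 * 0.0195^2 = 0.0022
i=3: C(4,3)=4 * 0.9805^3 * 0.0195^1 = 0.0735
i=4: C(4,4)=1 * 0.9805^4 * 0.0195^0 = 0.9243
R = sum of terms = 1.0

1.0


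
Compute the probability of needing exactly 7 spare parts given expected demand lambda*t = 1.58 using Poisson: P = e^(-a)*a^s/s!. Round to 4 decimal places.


a = 1.58, s = 7
e^(-a) = e^(-1.58) = 0.206
a^s = 1.58^7 = 24.581
s! = 5040
P = 0.206 * 24.581 / 5040
P = 0.001

0.001


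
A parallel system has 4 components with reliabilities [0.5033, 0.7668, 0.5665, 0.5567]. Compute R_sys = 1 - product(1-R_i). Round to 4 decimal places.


Components: [0.5033, 0.7668, 0.5665, 0.5567]
(1 - 0.5033) = 0.4967, running product = 0.4967
(1 - 0.7668) = 0.2332, running product = 0.1158
(1 - 0.5665) = 0.4335, running product = 0.0502
(1 - 0.5567) = 0.4433, running product = 0.0223
Product of (1-R_i) = 0.0223
R_sys = 1 - 0.0223 = 0.9777

0.9777


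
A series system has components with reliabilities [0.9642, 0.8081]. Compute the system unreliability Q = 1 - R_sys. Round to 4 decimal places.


Components: [0.9642, 0.8081]
After component 1: product = 0.9642
After component 2: product = 0.7792
R_sys = 0.7792
Q = 1 - 0.7792 = 0.2208

0.2208


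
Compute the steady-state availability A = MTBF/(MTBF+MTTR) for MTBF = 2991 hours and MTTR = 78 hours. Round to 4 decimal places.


MTBF = 2991
MTTR = 78
MTBF + MTTR = 3069
A = 2991 / 3069
A = 0.9746

0.9746


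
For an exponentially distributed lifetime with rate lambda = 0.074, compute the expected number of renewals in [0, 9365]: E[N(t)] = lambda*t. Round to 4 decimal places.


lambda = 0.074
t = 9365
E[N(t)] = lambda * t
E[N(t)] = 0.074 * 9365
E[N(t)] = 693.01

693.01


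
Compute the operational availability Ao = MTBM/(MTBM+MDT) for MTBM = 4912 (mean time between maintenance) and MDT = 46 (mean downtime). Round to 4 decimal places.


MTBM = 4912
MDT = 46
MTBM + MDT = 4958
Ao = 4912 / 4958
Ao = 0.9907

0.9907


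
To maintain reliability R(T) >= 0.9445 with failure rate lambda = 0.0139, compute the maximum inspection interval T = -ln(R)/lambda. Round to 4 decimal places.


R_target = 0.9445
lambda = 0.0139
-ln(0.9445) = 0.0571
T = 0.0571 / 0.0139
T = 4.1079

4.1079


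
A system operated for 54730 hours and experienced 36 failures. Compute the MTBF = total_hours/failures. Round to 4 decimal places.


total_hours = 54730
failures = 36
MTBF = 54730 / 36
MTBF = 1520.2778

1520.2778


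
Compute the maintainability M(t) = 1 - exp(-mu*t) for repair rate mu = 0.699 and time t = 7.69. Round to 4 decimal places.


mu = 0.699, t = 7.69
mu * t = 0.699 * 7.69 = 5.3753
exp(-5.3753) = 0.0046
M(t) = 1 - 0.0046
M(t) = 0.9954

0.9954


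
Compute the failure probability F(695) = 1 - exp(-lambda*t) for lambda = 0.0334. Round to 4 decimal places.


lambda = 0.0334, t = 695
lambda * t = 23.213
exp(-23.213) = 0.0
F(t) = 1 - 0.0
F(t) = 1.0

1.0


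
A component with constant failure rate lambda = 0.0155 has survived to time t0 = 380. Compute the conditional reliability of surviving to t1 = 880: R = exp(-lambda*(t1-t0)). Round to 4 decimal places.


lambda = 0.0155
t0 = 380, t1 = 880
t1 - t0 = 500
lambda * (t1-t0) = 0.0155 * 500 = 7.75
R = exp(-7.75)
R = 0.0004

0.0004


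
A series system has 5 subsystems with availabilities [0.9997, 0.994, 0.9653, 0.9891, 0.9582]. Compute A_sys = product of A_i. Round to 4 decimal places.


Subsystems: [0.9997, 0.994, 0.9653, 0.9891, 0.9582]
After subsystem 1 (A=0.9997): product = 0.9997
After subsystem 2 (A=0.994): product = 0.9937
After subsystem 3 (A=0.9653): product = 0.9592
After subsystem 4 (A=0.9891): product = 0.9488
After subsystem 5 (A=0.9582): product = 0.9091
A_sys = 0.9091

0.9091


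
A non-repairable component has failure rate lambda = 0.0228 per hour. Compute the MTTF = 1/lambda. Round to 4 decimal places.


lambda = 0.0228
MTTF = 1 / 0.0228
MTTF = 43.8596

43.8596


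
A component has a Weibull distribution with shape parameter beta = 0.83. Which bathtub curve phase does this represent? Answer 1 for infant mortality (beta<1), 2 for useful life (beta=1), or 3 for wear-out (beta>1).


beta = 0.83
Compare beta to 1:
beta < 1 => infant mortality (phase 1)
beta = 1 => useful life (phase 2)
beta > 1 => wear-out (phase 3)
Since beta = 0.83, this is infant mortality (decreasing failure rate)
Phase = 1

1


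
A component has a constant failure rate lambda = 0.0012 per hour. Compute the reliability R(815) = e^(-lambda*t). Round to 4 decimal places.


lambda = 0.0012
t = 815
lambda * t = 0.978
R(t) = e^(-0.978)
R(t) = 0.3761

0.3761


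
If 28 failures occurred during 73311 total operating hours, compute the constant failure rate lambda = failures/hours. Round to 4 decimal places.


failures = 28
total_hours = 73311
lambda = 28 / 73311
lambda = 0.0004

0.0004


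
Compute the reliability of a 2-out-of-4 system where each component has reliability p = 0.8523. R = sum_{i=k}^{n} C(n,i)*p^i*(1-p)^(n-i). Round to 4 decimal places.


k = 2, n = 4, p = 0.8523
i=2: C(4,2)=6 * 0.8523^2 * 0.1477^2 = 0.0951
i=3: C(4,3)=4 * 0.8523^3 * 0.1477^1 = 0.3658
i=4: C(4,4)=1 * 0.8523^4 * 0.1477^0 = 0.5277
R = sum of terms = 0.9885

0.9885


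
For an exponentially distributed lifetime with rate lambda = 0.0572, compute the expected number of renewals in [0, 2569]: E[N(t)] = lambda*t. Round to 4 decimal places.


lambda = 0.0572
t = 2569
E[N(t)] = lambda * t
E[N(t)] = 0.0572 * 2569
E[N(t)] = 146.9468

146.9468


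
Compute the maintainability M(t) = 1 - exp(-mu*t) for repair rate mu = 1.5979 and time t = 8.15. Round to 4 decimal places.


mu = 1.5979, t = 8.15
mu * t = 1.5979 * 8.15 = 13.0229
exp(-13.0229) = 0.0
M(t) = 1 - 0.0
M(t) = 1.0

1.0


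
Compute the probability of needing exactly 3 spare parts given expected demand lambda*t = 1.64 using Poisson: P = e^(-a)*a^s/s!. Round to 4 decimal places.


a = 1.64, s = 3
e^(-a) = e^(-1.64) = 0.194
a^s = 1.64^3 = 4.4109
s! = 6
P = 0.194 * 4.4109 / 6
P = 0.1426

0.1426


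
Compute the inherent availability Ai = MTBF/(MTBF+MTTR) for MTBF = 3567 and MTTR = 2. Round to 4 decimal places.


MTBF = 3567
MTTR = 2
MTBF + MTTR = 3569
Ai = 3567 / 3569
Ai = 0.9994

0.9994


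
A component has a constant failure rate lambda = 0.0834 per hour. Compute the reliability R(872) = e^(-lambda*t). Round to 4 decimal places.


lambda = 0.0834
t = 872
lambda * t = 72.7248
R(t) = e^(-72.7248)
R(t) = 0.0

0.0


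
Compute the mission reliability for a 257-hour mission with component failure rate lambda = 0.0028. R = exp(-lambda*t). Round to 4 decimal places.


lambda = 0.0028
mission_time = 257
lambda * t = 0.0028 * 257 = 0.7196
R = exp(-0.7196)
R = 0.4869

0.4869


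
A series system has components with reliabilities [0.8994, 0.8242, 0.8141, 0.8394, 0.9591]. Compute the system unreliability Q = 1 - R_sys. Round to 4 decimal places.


Components: [0.8994, 0.8242, 0.8141, 0.8394, 0.9591]
After component 1: product = 0.8994
After component 2: product = 0.7413
After component 3: product = 0.6035
After component 4: product = 0.5066
After component 5: product = 0.4858
R_sys = 0.4858
Q = 1 - 0.4858 = 0.5142

0.5142


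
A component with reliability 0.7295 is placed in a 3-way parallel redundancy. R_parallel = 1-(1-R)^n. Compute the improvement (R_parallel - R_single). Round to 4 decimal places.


R_single = 0.7295, n = 3
1 - R_single = 0.2705
(1 - R_single)^n = 0.2705^3 = 0.0198
R_parallel = 1 - 0.0198 = 0.9802
Improvement = 0.9802 - 0.7295
Improvement = 0.2507

0.2507


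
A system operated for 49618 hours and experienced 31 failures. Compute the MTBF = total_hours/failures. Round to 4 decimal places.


total_hours = 49618
failures = 31
MTBF = 49618 / 31
MTBF = 1600.5806

1600.5806


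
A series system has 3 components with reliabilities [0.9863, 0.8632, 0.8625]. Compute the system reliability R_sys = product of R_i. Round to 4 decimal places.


Components: [0.9863, 0.8632, 0.8625]
After component 1 (R=0.9863): product = 0.9863
After component 2 (R=0.8632): product = 0.8514
After component 3 (R=0.8625): product = 0.7343
R_sys = 0.7343

0.7343


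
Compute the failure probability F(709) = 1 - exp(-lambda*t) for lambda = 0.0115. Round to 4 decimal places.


lambda = 0.0115, t = 709
lambda * t = 8.1535
exp(-8.1535) = 0.0003
F(t) = 1 - 0.0003
F(t) = 0.9997

0.9997


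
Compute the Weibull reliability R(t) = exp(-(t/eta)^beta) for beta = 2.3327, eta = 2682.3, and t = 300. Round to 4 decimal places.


beta = 2.3327, eta = 2682.3, t = 300
t/eta = 300 / 2682.3 = 0.1118
(t/eta)^beta = 0.1118^2.3327 = 0.006
R(t) = exp(-0.006)
R(t) = 0.994

0.994


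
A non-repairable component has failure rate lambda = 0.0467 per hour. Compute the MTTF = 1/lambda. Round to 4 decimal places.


lambda = 0.0467
MTTF = 1 / 0.0467
MTTF = 21.4133

21.4133


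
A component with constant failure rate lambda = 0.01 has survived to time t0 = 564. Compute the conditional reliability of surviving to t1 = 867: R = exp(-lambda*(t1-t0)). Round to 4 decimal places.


lambda = 0.01
t0 = 564, t1 = 867
t1 - t0 = 303
lambda * (t1-t0) = 0.01 * 303 = 3.03
R = exp(-3.03)
R = 0.0483

0.0483


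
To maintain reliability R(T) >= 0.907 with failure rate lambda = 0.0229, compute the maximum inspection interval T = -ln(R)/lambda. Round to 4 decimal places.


R_target = 0.907
lambda = 0.0229
-ln(0.907) = 0.0976
T = 0.0976 / 0.0229
T = 4.2626

4.2626


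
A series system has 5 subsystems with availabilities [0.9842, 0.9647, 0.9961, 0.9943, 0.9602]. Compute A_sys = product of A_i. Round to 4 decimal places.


Subsystems: [0.9842, 0.9647, 0.9961, 0.9943, 0.9602]
After subsystem 1 (A=0.9842): product = 0.9842
After subsystem 2 (A=0.9647): product = 0.9495
After subsystem 3 (A=0.9961): product = 0.9458
After subsystem 4 (A=0.9943): product = 0.9404
After subsystem 5 (A=0.9602): product = 0.9029
A_sys = 0.9029

0.9029


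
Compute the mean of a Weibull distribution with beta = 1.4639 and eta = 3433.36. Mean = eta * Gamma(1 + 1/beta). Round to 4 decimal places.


beta = 1.4639, eta = 3433.36
1/beta = 0.6831
1 + 1/beta = 1.6831
Gamma(1.6831) = 0.9055
Mean = 3433.36 * 0.9055
Mean = 3109.0658

3109.0658


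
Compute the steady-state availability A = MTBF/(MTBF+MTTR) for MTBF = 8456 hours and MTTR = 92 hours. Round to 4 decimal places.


MTBF = 8456
MTTR = 92
MTBF + MTTR = 8548
A = 8456 / 8548
A = 0.9892

0.9892


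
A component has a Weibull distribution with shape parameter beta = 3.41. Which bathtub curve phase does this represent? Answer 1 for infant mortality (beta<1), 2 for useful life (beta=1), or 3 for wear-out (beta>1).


beta = 3.41
Compare beta to 1:
beta < 1 => infant mortality (phase 1)
beta = 1 => useful life (phase 2)
beta > 1 => wear-out (phase 3)
Since beta = 3.41, this is wear-out (increasing failure rate)
Phase = 3

3


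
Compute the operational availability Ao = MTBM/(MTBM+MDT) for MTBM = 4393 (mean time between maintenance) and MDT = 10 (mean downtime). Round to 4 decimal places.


MTBM = 4393
MDT = 10
MTBM + MDT = 4403
Ao = 4393 / 4403
Ao = 0.9977

0.9977


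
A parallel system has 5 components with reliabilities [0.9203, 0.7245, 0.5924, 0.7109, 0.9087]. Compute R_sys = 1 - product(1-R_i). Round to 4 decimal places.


Components: [0.9203, 0.7245, 0.5924, 0.7109, 0.9087]
(1 - 0.9203) = 0.0797, running product = 0.0797
(1 - 0.7245) = 0.2755, running product = 0.022
(1 - 0.5924) = 0.4076, running product = 0.0089
(1 - 0.7109) = 0.2891, running product = 0.0026
(1 - 0.9087) = 0.0913, running product = 0.0002
Product of (1-R_i) = 0.0002
R_sys = 1 - 0.0002 = 0.9998

0.9998


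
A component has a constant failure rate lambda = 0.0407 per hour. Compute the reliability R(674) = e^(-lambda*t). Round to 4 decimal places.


lambda = 0.0407
t = 674
lambda * t = 27.4318
R(t) = e^(-27.4318)
R(t) = 0.0

0.0


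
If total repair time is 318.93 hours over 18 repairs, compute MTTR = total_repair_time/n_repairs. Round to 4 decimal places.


total_repair_time = 318.93
n_repairs = 18
MTTR = 318.93 / 18
MTTR = 17.7183

17.7183


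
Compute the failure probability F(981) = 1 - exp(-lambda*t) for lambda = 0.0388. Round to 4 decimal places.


lambda = 0.0388, t = 981
lambda * t = 38.0628
exp(-38.0628) = 0.0
F(t) = 1 - 0.0
F(t) = 1.0

1.0


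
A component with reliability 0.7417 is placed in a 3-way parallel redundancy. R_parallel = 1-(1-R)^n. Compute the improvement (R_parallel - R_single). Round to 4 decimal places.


R_single = 0.7417, n = 3
1 - R_single = 0.2583
(1 - R_single)^n = 0.2583^3 = 0.0172
R_parallel = 1 - 0.0172 = 0.9828
Improvement = 0.9828 - 0.7417
Improvement = 0.2411

0.2411


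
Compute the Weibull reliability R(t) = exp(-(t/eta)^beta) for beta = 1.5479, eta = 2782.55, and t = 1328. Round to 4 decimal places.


beta = 1.5479, eta = 2782.55, t = 1328
t/eta = 1328 / 2782.55 = 0.4773
(t/eta)^beta = 0.4773^1.5479 = 0.3182
R(t) = exp(-0.3182)
R(t) = 0.7274

0.7274


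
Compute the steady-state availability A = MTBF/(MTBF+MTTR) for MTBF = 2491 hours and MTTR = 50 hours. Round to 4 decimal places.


MTBF = 2491
MTTR = 50
MTBF + MTTR = 2541
A = 2491 / 2541
A = 0.9803

0.9803


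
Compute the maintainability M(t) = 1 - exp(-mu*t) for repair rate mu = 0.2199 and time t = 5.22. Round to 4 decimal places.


mu = 0.2199, t = 5.22
mu * t = 0.2199 * 5.22 = 1.1479
exp(-1.1479) = 0.3173
M(t) = 1 - 0.3173
M(t) = 0.6827

0.6827


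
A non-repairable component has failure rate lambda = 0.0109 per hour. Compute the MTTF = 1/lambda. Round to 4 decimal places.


lambda = 0.0109
MTTF = 1 / 0.0109
MTTF = 91.7431

91.7431


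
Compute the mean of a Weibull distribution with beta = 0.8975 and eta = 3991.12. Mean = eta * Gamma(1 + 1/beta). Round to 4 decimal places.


beta = 0.8975, eta = 3991.12
1/beta = 1.1142
1 + 1/beta = 2.1142
Gamma(2.1142) = 1.0538
Mean = 3991.12 * 1.0538
Mean = 4205.8039

4205.8039


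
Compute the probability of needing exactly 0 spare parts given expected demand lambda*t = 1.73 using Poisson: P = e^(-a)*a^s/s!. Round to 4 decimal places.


a = 1.73, s = 0
e^(-a) = e^(-1.73) = 0.1773
a^s = 1.73^0 = 1.0
s! = 1
P = 0.1773 * 1.0 / 1
P = 0.1773

0.1773


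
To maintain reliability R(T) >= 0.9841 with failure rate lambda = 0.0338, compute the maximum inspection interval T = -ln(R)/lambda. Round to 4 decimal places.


R_target = 0.9841
lambda = 0.0338
-ln(0.9841) = 0.016
T = 0.016 / 0.0338
T = 0.4742

0.4742


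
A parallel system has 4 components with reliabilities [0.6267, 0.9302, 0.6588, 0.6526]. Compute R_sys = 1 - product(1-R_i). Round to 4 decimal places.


Components: [0.6267, 0.9302, 0.6588, 0.6526]
(1 - 0.6267) = 0.3733, running product = 0.3733
(1 - 0.9302) = 0.0698, running product = 0.0261
(1 - 0.6588) = 0.3412, running product = 0.0089
(1 - 0.6526) = 0.3474, running product = 0.0031
Product of (1-R_i) = 0.0031
R_sys = 1 - 0.0031 = 0.9969

0.9969


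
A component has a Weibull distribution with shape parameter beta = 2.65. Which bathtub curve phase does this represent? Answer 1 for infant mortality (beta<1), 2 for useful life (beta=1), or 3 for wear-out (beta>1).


beta = 2.65
Compare beta to 1:
beta < 1 => infant mortality (phase 1)
beta = 1 => useful life (phase 2)
beta > 1 => wear-out (phase 3)
Since beta = 2.65, this is wear-out (increasing failure rate)
Phase = 3

3


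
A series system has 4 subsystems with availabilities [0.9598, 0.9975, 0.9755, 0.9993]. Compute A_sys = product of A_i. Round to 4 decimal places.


Subsystems: [0.9598, 0.9975, 0.9755, 0.9993]
After subsystem 1 (A=0.9598): product = 0.9598
After subsystem 2 (A=0.9975): product = 0.9574
After subsystem 3 (A=0.9755): product = 0.9339
After subsystem 4 (A=0.9993): product = 0.9333
A_sys = 0.9333

0.9333


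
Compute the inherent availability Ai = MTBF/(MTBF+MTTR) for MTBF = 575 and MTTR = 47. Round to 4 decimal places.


MTBF = 575
MTTR = 47
MTBF + MTTR = 622
Ai = 575 / 622
Ai = 0.9244

0.9244


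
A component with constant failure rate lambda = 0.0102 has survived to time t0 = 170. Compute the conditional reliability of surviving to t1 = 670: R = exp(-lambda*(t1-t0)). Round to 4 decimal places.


lambda = 0.0102
t0 = 170, t1 = 670
t1 - t0 = 500
lambda * (t1-t0) = 0.0102 * 500 = 5.1
R = exp(-5.1)
R = 0.0061

0.0061


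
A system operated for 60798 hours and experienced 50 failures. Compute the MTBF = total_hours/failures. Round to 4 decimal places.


total_hours = 60798
failures = 50
MTBF = 60798 / 50
MTBF = 1215.96

1215.96


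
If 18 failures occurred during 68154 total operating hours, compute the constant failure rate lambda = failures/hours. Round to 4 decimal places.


failures = 18
total_hours = 68154
lambda = 18 / 68154
lambda = 0.0003

0.0003


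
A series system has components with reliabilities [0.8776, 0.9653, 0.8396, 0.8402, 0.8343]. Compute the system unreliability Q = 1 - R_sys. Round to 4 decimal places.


Components: [0.8776, 0.9653, 0.8396, 0.8402, 0.8343]
After component 1: product = 0.8776
After component 2: product = 0.8471
After component 3: product = 0.7113
After component 4: product = 0.5976
After component 5: product = 0.4986
R_sys = 0.4986
Q = 1 - 0.4986 = 0.5014

0.5014


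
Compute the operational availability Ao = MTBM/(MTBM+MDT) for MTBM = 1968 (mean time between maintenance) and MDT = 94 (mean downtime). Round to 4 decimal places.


MTBM = 1968
MDT = 94
MTBM + MDT = 2062
Ao = 1968 / 2062
Ao = 0.9544

0.9544


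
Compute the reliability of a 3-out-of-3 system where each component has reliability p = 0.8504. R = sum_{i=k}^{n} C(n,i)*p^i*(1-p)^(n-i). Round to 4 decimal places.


k = 3, n = 3, p = 0.8504
i=3: C(3,3)=1 * 0.8504^3 * 0.1496^0 = 0.615
R = sum of terms = 0.615

0.615


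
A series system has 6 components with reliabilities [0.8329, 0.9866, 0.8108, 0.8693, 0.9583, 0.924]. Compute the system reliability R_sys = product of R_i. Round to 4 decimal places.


Components: [0.8329, 0.9866, 0.8108, 0.8693, 0.9583, 0.924]
After component 1 (R=0.8329): product = 0.8329
After component 2 (R=0.9866): product = 0.8217
After component 3 (R=0.8108): product = 0.6663
After component 4 (R=0.8693): product = 0.5792
After component 5 (R=0.9583): product = 0.555
After component 6 (R=0.924): product = 0.5129
R_sys = 0.5129

0.5129


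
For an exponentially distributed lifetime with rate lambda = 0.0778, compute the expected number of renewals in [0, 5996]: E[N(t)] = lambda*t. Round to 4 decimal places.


lambda = 0.0778
t = 5996
E[N(t)] = lambda * t
E[N(t)] = 0.0778 * 5996
E[N(t)] = 466.4888

466.4888


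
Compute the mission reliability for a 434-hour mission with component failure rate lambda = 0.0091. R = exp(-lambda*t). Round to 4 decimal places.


lambda = 0.0091
mission_time = 434
lambda * t = 0.0091 * 434 = 3.9494
R = exp(-3.9494)
R = 0.0193

0.0193


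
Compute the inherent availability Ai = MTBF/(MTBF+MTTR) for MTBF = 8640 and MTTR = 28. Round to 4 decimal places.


MTBF = 8640
MTTR = 28
MTBF + MTTR = 8668
Ai = 8640 / 8668
Ai = 0.9968

0.9968


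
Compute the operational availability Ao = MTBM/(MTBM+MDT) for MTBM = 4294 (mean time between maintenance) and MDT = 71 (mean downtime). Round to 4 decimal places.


MTBM = 4294
MDT = 71
MTBM + MDT = 4365
Ao = 4294 / 4365
Ao = 0.9837

0.9837


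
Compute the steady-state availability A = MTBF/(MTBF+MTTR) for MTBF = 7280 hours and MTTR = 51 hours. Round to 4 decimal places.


MTBF = 7280
MTTR = 51
MTBF + MTTR = 7331
A = 7280 / 7331
A = 0.993

0.993


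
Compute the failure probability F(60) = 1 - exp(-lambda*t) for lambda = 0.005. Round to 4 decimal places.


lambda = 0.005, t = 60
lambda * t = 0.3
exp(-0.3) = 0.7408
F(t) = 1 - 0.7408
F(t) = 0.2592

0.2592


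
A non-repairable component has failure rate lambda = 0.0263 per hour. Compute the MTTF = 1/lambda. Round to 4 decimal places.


lambda = 0.0263
MTTF = 1 / 0.0263
MTTF = 38.0228

38.0228


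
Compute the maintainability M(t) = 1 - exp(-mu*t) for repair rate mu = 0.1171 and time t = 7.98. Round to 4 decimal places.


mu = 0.1171, t = 7.98
mu * t = 0.1171 * 7.98 = 0.9345
exp(-0.9345) = 0.3928
M(t) = 1 - 0.3928
M(t) = 0.6072

0.6072


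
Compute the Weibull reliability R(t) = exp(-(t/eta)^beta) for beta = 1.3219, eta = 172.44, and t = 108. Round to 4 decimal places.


beta = 1.3219, eta = 172.44, t = 108
t/eta = 108 / 172.44 = 0.6263
(t/eta)^beta = 0.6263^1.3219 = 0.5387
R(t) = exp(-0.5387)
R(t) = 0.5835

0.5835


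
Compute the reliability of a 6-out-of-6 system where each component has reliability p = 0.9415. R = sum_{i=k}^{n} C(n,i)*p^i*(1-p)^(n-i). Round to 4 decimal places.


k = 6, n = 6, p = 0.9415
i=6: C(6,6)=1 * 0.9415^6 * 0.0585^0 = 0.6965
R = sum of terms = 0.6965

0.6965


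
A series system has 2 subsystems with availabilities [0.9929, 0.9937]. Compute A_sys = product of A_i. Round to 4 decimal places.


Subsystems: [0.9929, 0.9937]
After subsystem 1 (A=0.9929): product = 0.9929
After subsystem 2 (A=0.9937): product = 0.9866
A_sys = 0.9866

0.9866


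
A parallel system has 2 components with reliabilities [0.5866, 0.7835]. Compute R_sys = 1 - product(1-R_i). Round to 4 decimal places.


Components: [0.5866, 0.7835]
(1 - 0.5866) = 0.4134, running product = 0.4134
(1 - 0.7835) = 0.2165, running product = 0.0895
Product of (1-R_i) = 0.0895
R_sys = 1 - 0.0895 = 0.9105

0.9105


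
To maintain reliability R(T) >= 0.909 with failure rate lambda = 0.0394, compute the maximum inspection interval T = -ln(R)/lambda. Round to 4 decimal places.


R_target = 0.909
lambda = 0.0394
-ln(0.909) = 0.0954
T = 0.0954 / 0.0394
T = 2.4216

2.4216


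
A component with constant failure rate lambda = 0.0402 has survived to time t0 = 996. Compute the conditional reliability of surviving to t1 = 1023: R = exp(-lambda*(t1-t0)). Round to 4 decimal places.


lambda = 0.0402
t0 = 996, t1 = 1023
t1 - t0 = 27
lambda * (t1-t0) = 0.0402 * 27 = 1.0854
R = exp(-1.0854)
R = 0.3378

0.3378


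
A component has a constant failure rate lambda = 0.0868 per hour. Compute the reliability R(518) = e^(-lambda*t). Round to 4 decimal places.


lambda = 0.0868
t = 518
lambda * t = 44.9624
R(t) = e^(-44.9624)
R(t) = 0.0

0.0


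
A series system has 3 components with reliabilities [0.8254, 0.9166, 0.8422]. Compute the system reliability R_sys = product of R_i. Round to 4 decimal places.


Components: [0.8254, 0.9166, 0.8422]
After component 1 (R=0.8254): product = 0.8254
After component 2 (R=0.9166): product = 0.7566
After component 3 (R=0.8422): product = 0.6372
R_sys = 0.6372

0.6372


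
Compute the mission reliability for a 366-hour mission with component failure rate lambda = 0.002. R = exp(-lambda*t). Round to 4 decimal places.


lambda = 0.002
mission_time = 366
lambda * t = 0.002 * 366 = 0.732
R = exp(-0.732)
R = 0.4809

0.4809


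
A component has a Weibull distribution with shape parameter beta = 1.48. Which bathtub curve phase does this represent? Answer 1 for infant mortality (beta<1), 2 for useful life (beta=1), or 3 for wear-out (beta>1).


beta = 1.48
Compare beta to 1:
beta < 1 => infant mortality (phase 1)
beta = 1 => useful life (phase 2)
beta > 1 => wear-out (phase 3)
Since beta = 1.48, this is wear-out (increasing failure rate)
Phase = 3

3


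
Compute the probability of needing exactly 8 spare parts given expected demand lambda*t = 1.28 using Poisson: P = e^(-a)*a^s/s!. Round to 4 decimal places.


a = 1.28, s = 8
e^(-a) = e^(-1.28) = 0.278
a^s = 1.28^8 = 7.2058
s! = 40320
P = 0.278 * 7.2058 / 40320
P = 0.0

0.0


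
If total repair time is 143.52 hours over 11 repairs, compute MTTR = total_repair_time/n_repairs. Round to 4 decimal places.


total_repair_time = 143.52
n_repairs = 11
MTTR = 143.52 / 11
MTTR = 13.0473

13.0473


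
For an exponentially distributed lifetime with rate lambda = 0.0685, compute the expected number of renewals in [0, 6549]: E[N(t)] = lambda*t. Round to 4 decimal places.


lambda = 0.0685
t = 6549
E[N(t)] = lambda * t
E[N(t)] = 0.0685 * 6549
E[N(t)] = 448.6065

448.6065


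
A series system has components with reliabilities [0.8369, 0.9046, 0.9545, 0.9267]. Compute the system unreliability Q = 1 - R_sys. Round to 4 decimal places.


Components: [0.8369, 0.9046, 0.9545, 0.9267]
After component 1: product = 0.8369
After component 2: product = 0.7571
After component 3: product = 0.7226
After component 4: product = 0.6696
R_sys = 0.6696
Q = 1 - 0.6696 = 0.3304

0.3304


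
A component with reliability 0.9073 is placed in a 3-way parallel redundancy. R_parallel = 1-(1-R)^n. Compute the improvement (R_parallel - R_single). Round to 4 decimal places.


R_single = 0.9073, n = 3
1 - R_single = 0.0927
(1 - R_single)^n = 0.0927^3 = 0.0008
R_parallel = 1 - 0.0008 = 0.9992
Improvement = 0.9992 - 0.9073
Improvement = 0.0919

0.0919


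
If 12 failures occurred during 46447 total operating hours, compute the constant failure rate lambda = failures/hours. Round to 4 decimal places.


failures = 12
total_hours = 46447
lambda = 12 / 46447
lambda = 0.0003

0.0003


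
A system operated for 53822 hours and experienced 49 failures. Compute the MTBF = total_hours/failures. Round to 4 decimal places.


total_hours = 53822
failures = 49
MTBF = 53822 / 49
MTBF = 1098.4082

1098.4082


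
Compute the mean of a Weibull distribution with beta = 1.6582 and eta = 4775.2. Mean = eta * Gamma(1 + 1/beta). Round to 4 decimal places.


beta = 1.6582, eta = 4775.2
1/beta = 0.6031
1 + 1/beta = 1.6031
Gamma(1.6031) = 0.8939
Mean = 4775.2 * 0.8939
Mean = 4268.3796

4268.3796


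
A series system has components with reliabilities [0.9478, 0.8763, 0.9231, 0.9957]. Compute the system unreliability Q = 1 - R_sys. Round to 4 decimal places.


Components: [0.9478, 0.8763, 0.9231, 0.9957]
After component 1: product = 0.9478
After component 2: product = 0.8306
After component 3: product = 0.7667
After component 4: product = 0.7634
R_sys = 0.7634
Q = 1 - 0.7634 = 0.2366

0.2366


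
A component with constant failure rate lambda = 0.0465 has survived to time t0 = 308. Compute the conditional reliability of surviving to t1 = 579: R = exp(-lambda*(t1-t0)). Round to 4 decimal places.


lambda = 0.0465
t0 = 308, t1 = 579
t1 - t0 = 271
lambda * (t1-t0) = 0.0465 * 271 = 12.6015
R = exp(-12.6015)
R = 0.0

0.0


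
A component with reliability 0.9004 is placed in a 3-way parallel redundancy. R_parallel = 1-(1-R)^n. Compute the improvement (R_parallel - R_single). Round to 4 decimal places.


R_single = 0.9004, n = 3
1 - R_single = 0.0996
(1 - R_single)^n = 0.0996^3 = 0.001
R_parallel = 1 - 0.001 = 0.999
Improvement = 0.999 - 0.9004
Improvement = 0.0986

0.0986


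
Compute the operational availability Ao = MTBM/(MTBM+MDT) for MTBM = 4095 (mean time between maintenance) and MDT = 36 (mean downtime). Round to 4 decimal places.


MTBM = 4095
MDT = 36
MTBM + MDT = 4131
Ao = 4095 / 4131
Ao = 0.9913

0.9913


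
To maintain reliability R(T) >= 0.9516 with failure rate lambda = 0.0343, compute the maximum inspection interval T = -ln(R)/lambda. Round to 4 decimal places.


R_target = 0.9516
lambda = 0.0343
-ln(0.9516) = 0.0496
T = 0.0496 / 0.0343
T = 1.4464

1.4464


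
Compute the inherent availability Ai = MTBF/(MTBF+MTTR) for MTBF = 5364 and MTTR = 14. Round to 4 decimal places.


MTBF = 5364
MTTR = 14
MTBF + MTTR = 5378
Ai = 5364 / 5378
Ai = 0.9974

0.9974


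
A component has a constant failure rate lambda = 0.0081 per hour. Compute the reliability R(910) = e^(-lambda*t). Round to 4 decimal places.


lambda = 0.0081
t = 910
lambda * t = 7.371
R(t) = e^(-7.371)
R(t) = 0.0006

0.0006


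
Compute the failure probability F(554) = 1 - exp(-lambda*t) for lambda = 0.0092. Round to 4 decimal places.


lambda = 0.0092, t = 554
lambda * t = 5.0968
exp(-5.0968) = 0.0061
F(t) = 1 - 0.0061
F(t) = 0.9939

0.9939


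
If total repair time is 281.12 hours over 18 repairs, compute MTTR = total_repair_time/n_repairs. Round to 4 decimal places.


total_repair_time = 281.12
n_repairs = 18
MTTR = 281.12 / 18
MTTR = 15.6178

15.6178


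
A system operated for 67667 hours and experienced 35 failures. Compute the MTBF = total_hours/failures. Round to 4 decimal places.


total_hours = 67667
failures = 35
MTBF = 67667 / 35
MTBF = 1933.3429

1933.3429


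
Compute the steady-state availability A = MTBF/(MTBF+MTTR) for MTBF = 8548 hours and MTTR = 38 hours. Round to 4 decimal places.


MTBF = 8548
MTTR = 38
MTBF + MTTR = 8586
A = 8548 / 8586
A = 0.9956

0.9956


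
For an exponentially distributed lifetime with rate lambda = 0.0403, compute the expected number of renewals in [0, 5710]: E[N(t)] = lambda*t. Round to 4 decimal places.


lambda = 0.0403
t = 5710
E[N(t)] = lambda * t
E[N(t)] = 0.0403 * 5710
E[N(t)] = 230.113

230.113


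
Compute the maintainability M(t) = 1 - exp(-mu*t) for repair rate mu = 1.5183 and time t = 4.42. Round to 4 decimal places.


mu = 1.5183, t = 4.42
mu * t = 1.5183 * 4.42 = 6.7109
exp(-6.7109) = 0.0012
M(t) = 1 - 0.0012
M(t) = 0.9988

0.9988


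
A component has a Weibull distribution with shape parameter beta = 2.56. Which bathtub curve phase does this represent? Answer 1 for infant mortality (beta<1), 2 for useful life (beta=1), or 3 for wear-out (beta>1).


beta = 2.56
Compare beta to 1:
beta < 1 => infant mortality (phase 1)
beta = 1 => useful life (phase 2)
beta > 1 => wear-out (phase 3)
Since beta = 2.56, this is wear-out (increasing failure rate)
Phase = 3

3


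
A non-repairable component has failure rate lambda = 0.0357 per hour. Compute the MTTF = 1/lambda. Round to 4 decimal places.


lambda = 0.0357
MTTF = 1 / 0.0357
MTTF = 28.0112

28.0112


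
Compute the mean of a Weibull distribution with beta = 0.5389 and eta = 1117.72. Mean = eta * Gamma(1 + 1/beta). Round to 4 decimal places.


beta = 0.5389, eta = 1117.72
1/beta = 1.8556
1 + 1/beta = 2.8556
Gamma(2.8556) = 1.7579
Mean = 1117.72 * 1.7579
Mean = 1964.8434

1964.8434


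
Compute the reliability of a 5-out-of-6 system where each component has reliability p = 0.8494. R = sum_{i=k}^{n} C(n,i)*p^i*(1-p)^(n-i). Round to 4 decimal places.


k = 5, n = 6, p = 0.8494
i=5: C(6,5)=6 * 0.8494^5 * 0.1506^1 = 0.3995
i=6: C(6,6)=1 * 0.8494^6 * 0.1506^0 = 0.3756
R = sum of terms = 0.7751

0.7751


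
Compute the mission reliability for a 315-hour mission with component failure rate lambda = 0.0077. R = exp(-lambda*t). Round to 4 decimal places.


lambda = 0.0077
mission_time = 315
lambda * t = 0.0077 * 315 = 2.4255
R = exp(-2.4255)
R = 0.0884

0.0884


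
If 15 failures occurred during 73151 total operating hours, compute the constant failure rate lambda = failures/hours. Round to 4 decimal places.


failures = 15
total_hours = 73151
lambda = 15 / 73151
lambda = 0.0002

0.0002


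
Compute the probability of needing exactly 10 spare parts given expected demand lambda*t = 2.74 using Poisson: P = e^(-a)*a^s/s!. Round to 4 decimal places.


a = 2.74, s = 10
e^(-a) = e^(-2.74) = 0.0646
a^s = 2.74^10 = 23850.947
s! = 3628800
P = 0.0646 * 23850.947 / 3628800
P = 0.0004

0.0004


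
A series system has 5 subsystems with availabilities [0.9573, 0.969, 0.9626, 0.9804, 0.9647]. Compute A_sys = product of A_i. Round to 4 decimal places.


Subsystems: [0.9573, 0.969, 0.9626, 0.9804, 0.9647]
After subsystem 1 (A=0.9573): product = 0.9573
After subsystem 2 (A=0.969): product = 0.9276
After subsystem 3 (A=0.9626): product = 0.8929
After subsystem 4 (A=0.9804): product = 0.8754
After subsystem 5 (A=0.9647): product = 0.8445
A_sys = 0.8445

0.8445


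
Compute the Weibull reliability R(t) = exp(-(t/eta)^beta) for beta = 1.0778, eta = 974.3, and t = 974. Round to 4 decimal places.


beta = 1.0778, eta = 974.3, t = 974
t/eta = 974 / 974.3 = 0.9997
(t/eta)^beta = 0.9997^1.0778 = 0.9997
R(t) = exp(-0.9997)
R(t) = 0.368

0.368


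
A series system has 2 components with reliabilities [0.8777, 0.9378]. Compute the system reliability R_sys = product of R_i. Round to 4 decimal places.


Components: [0.8777, 0.9378]
After component 1 (R=0.8777): product = 0.8777
After component 2 (R=0.9378): product = 0.8231
R_sys = 0.8231

0.8231


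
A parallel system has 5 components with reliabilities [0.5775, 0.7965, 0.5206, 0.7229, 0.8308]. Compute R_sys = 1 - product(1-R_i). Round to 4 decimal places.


Components: [0.5775, 0.7965, 0.5206, 0.7229, 0.8308]
(1 - 0.5775) = 0.4225, running product = 0.4225
(1 - 0.7965) = 0.2035, running product = 0.086
(1 - 0.5206) = 0.4794, running product = 0.0412
(1 - 0.7229) = 0.2771, running product = 0.0114
(1 - 0.8308) = 0.1692, running product = 0.0019
Product of (1-R_i) = 0.0019
R_sys = 1 - 0.0019 = 0.9981

0.9981


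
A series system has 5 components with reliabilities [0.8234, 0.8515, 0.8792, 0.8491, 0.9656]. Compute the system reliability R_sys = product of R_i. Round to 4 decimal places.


Components: [0.8234, 0.8515, 0.8792, 0.8491, 0.9656]
After component 1 (R=0.8234): product = 0.8234
After component 2 (R=0.8515): product = 0.7011
After component 3 (R=0.8792): product = 0.6164
After component 4 (R=0.8491): product = 0.5234
After component 5 (R=0.9656): product = 0.5054
R_sys = 0.5054

0.5054


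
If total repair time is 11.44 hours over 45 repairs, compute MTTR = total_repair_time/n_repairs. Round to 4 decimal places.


total_repair_time = 11.44
n_repairs = 45
MTTR = 11.44 / 45
MTTR = 0.2542

0.2542


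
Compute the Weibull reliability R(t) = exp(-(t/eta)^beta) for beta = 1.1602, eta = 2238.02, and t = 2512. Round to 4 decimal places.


beta = 1.1602, eta = 2238.02, t = 2512
t/eta = 2512 / 2238.02 = 1.1224
(t/eta)^beta = 1.1224^1.1602 = 1.1434
R(t) = exp(-1.1434)
R(t) = 0.3187

0.3187


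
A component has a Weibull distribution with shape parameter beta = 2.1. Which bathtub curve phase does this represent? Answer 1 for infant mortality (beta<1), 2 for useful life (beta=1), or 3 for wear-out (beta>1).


beta = 2.1
Compare beta to 1:
beta < 1 => infant mortality (phase 1)
beta = 1 => useful life (phase 2)
beta > 1 => wear-out (phase 3)
Since beta = 2.1, this is wear-out (increasing failure rate)
Phase = 3

3


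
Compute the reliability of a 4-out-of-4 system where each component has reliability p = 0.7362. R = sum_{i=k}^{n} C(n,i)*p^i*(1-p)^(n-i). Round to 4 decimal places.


k = 4, n = 4, p = 0.7362
i=4: C(4,4)=1 * 0.7362^4 * 0.2638^0 = 0.2938
R = sum of terms = 0.2938

0.2938


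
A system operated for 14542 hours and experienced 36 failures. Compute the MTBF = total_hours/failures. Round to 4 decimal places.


total_hours = 14542
failures = 36
MTBF = 14542 / 36
MTBF = 403.9444

403.9444


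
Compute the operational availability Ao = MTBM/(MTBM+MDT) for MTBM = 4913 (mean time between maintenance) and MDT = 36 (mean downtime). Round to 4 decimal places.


MTBM = 4913
MDT = 36
MTBM + MDT = 4949
Ao = 4913 / 4949
Ao = 0.9927

0.9927


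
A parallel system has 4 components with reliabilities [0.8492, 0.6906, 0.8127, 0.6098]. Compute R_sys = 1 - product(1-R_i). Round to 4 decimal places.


Components: [0.8492, 0.6906, 0.8127, 0.6098]
(1 - 0.8492) = 0.1508, running product = 0.1508
(1 - 0.6906) = 0.3094, running product = 0.0467
(1 - 0.8127) = 0.1873, running product = 0.0087
(1 - 0.6098) = 0.3902, running product = 0.0034
Product of (1-R_i) = 0.0034
R_sys = 1 - 0.0034 = 0.9966

0.9966


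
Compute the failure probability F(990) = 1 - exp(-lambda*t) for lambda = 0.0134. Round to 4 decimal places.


lambda = 0.0134, t = 990
lambda * t = 13.266
exp(-13.266) = 0.0
F(t) = 1 - 0.0
F(t) = 1.0

1.0


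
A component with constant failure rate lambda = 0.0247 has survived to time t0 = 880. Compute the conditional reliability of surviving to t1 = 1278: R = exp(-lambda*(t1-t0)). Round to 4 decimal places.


lambda = 0.0247
t0 = 880, t1 = 1278
t1 - t0 = 398
lambda * (t1-t0) = 0.0247 * 398 = 9.8306
R = exp(-9.8306)
R = 0.0001

0.0001


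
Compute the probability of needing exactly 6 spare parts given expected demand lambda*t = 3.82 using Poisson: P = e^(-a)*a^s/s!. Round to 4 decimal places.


a = 3.82, s = 6
e^(-a) = e^(-3.82) = 0.0219
a^s = 3.82^6 = 3107.2785
s! = 720
P = 0.0219 * 3107.2785 / 720
P = 0.0946

0.0946


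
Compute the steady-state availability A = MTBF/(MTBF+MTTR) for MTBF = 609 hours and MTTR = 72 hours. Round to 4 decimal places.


MTBF = 609
MTTR = 72
MTBF + MTTR = 681
A = 609 / 681
A = 0.8943

0.8943


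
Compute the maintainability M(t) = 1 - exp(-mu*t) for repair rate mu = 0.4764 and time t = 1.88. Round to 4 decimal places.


mu = 0.4764, t = 1.88
mu * t = 0.4764 * 1.88 = 0.8956
exp(-0.8956) = 0.4083
M(t) = 1 - 0.4083
M(t) = 0.5917

0.5917


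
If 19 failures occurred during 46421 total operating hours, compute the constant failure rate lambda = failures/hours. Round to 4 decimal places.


failures = 19
total_hours = 46421
lambda = 19 / 46421
lambda = 0.0004

0.0004


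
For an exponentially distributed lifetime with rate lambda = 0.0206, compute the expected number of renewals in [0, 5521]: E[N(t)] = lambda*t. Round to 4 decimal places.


lambda = 0.0206
t = 5521
E[N(t)] = lambda * t
E[N(t)] = 0.0206 * 5521
E[N(t)] = 113.7326

113.7326
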